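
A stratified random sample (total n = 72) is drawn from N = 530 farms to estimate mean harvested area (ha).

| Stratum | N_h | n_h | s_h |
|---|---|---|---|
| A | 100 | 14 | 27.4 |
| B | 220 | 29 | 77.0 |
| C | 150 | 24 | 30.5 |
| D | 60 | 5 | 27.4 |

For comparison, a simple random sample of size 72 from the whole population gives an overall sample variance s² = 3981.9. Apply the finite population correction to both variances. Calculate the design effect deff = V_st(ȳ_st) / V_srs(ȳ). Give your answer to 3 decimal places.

deff ≈ 0.766

V̂(ȳ_st) = Σ W_h² (1 − n_h/N_h) s_h²/n_h, with W_h = N_h/N and N = 530:
  stratum A: (100/530)²·(1 − 14/100)·27.4²/14 = 1.6418
  stratum B: (220/530)²·(1 − 29/220)·77.0²/29 = 30.5835
  stratum C: (150/530)²·(1 − 24/150)·30.5²/24 = 2.60795
  stratum D: (60/530)²·(1 − 5/60)·27.4²/5 = 1.76398
V_st = 36.5973
V_srs = (1 − 72/530)·3981.9/72 = 47.7911
deff = V_st / V_srs = 36.5973/47.7911 = 0.7658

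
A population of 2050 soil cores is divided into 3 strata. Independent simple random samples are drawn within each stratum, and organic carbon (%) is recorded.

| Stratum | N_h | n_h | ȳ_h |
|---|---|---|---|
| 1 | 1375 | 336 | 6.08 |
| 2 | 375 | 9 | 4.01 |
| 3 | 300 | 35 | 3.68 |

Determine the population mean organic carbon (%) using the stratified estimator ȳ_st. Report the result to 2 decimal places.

ȳ_st ≈ 5.35

N = Σ N_h = 2050. Stratum weights W_h = N_h/N.
ȳ_st = (1375·6.08 + 375·4.01 + 300·3.68) / 2050 = 5.3501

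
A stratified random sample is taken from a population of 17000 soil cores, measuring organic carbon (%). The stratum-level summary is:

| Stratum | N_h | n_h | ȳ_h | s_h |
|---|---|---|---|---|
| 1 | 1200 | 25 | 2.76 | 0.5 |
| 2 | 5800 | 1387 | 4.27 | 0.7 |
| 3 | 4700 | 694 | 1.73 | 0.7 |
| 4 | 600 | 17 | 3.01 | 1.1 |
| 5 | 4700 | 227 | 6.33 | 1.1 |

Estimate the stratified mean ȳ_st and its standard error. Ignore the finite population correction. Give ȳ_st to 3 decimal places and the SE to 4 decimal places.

ȳ_st ≈ 3.986, SE ≈ 0.0253

ȳ_st = Σ W_h ȳ_h = (1200·2.76 + 5800·4.27 + 4700·1.73 + 600·3.01 + 4700·6.33)/17000 = 3.98624
V̂(ȳ_st) = Σ W_h² s_h²/n_h, with W_h = N_h/N and N = 17000:
  stratum 1: (1200/17000)²·0.5²/25 = 4.9827e-05
  stratum 2: (5800/17000)²·0.7²/1387 = 4.11223e-05
  stratum 3: (4700/17000)²·0.7²/694 = 5.39678e-05
  stratum 4: (600/17000)²·1.1²/17 = 8.86627e-05
  stratum 5: (4700/17000)²·1.1²/227 = 0.000407434
V̂(ȳ_st) = 0.000641014
SE(ȳ_st) = √0.000641014 = 0.0253183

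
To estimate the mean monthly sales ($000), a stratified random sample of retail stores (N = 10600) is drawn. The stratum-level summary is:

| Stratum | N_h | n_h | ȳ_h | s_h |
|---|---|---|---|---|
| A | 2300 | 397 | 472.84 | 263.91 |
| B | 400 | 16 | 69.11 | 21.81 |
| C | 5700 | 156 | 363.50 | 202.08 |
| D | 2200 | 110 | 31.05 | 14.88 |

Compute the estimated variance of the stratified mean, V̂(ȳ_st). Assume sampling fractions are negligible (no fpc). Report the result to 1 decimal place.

V̂(ȳ_st) = Σ W_h² s_h²/n_h, with W_h = N_h/N and N = 10600:
  stratum A: (2300/10600)²·263.91²/397 = 8.25972
  stratum B: (400/10600)²·21.81²/16 = 0.042335
  stratum C: (5700/10600)²·202.08²/156 = 75.6938
  stratum D: (2200/10600)²·14.88²/110 = 0.0867055
V̂(ȳ_st) = 84.0825

V̂(ȳ_st) ≈ 84.1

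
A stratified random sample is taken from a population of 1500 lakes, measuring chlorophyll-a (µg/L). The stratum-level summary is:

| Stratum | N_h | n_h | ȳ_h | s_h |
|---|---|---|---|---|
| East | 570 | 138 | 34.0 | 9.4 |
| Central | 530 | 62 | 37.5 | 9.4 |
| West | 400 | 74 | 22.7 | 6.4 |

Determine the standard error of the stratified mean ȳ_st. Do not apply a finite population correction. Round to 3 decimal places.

SE(ȳ_st) ≈ 0.557

V̂(ȳ_st) = Σ W_h² s_h²/n_h, with W_h = N_h/N and N = 1500:
  stratum East: (570/1500)²·9.4²/138 = 0.0924579
  stratum Central: (530/1500)²·9.4²/62 = 0.177923
  stratum West: (400/1500)²·6.4²/74 = 0.039361
V̂(ȳ_st) = 0.309742
SE(ȳ_st) = √0.309742 = 0.556545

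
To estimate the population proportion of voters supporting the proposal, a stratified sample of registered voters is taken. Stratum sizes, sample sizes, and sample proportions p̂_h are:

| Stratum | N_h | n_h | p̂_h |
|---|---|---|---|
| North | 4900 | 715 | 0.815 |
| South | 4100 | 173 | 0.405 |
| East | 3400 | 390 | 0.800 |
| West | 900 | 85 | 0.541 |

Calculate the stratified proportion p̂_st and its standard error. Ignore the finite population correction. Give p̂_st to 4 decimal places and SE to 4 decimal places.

N = 13300; stratum weights W_h = N_h/N.
p̂_st = Σ W_h p̂_h = (4900·0.815 + 4100·0.405 + 3400·0.800 + 900·0.541)/13300 = 0.66623
V̂(p̂_st) = Σ W_h² p̂_h(1−p̂_h)/(n_h−1):
  stratum North: (4900/13300)²·0.815·0.185/714 = 2.86629e-05
  stratum South: (4100/13300)²·0.405·0.595/172 = 0.00013314
  stratum East: (3400/13300)²·0.800·0.200/389 = 2.68797e-05
  stratum West: (900/13300)²·0.541·0.459/84 = 1.35367e-05
V̂(p̂_st) = 0.000202219; SE = √V̂ = 0.0142204

p̂_st ≈ 0.6662, SE ≈ 0.0142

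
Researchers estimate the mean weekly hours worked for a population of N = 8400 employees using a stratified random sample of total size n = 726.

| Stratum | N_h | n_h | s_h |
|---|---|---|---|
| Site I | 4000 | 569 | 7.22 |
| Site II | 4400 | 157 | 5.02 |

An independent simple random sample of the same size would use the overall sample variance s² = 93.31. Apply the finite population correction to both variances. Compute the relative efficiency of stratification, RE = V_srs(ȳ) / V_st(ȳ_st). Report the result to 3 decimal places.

RE ≈ 1.948

V̂(ȳ_st) = Σ W_h² (1 − n_h/N_h) s_h²/n_h, with W_h = N_h/N and N = 8400:
  stratum Site I: (4000/8400)²·(1 − 569/4000)·7.22²/569 = 0.017819
  stratum Site II: (4400/8400)²·(1 − 157/4400)·5.02²/157 = 0.0424693
V_st = 0.0602883
V_srs = (1 − 726/8400)·93.31/726 = 0.117418
Relative efficiency = V_srs / V_st = 0.117418/0.0602883 = 1.9476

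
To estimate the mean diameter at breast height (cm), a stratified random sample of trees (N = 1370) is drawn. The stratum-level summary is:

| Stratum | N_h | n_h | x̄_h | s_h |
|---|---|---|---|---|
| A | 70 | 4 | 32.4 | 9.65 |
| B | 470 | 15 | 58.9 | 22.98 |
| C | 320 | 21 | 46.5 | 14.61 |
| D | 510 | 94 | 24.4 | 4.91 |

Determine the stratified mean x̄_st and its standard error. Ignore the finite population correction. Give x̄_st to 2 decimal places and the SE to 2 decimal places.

x̄_st = Σ W_h x̄_h = (70·32.4 + 470·58.9 + 320·46.5 + 510·24.4)/1370 = 41.80657
V̂(x̄_st) = Σ W_h² s_h²/n_h, with W_h = N_h/N and N = 1370:
  stratum A: (70/1370)²·9.65²/4 = 0.0607784
  stratum B: (470/1370)²·22.98²/15 = 4.14346
  stratum C: (320/1370)²·14.61²/21 = 0.554549
  stratum D: (510/1370)²·4.91²/94 = 0.0355414
V̂(x̄_st) = 4.79433
SE(x̄_st) = √4.79433 = 2.1896

x̄_st ≈ 41.81, SE ≈ 2.19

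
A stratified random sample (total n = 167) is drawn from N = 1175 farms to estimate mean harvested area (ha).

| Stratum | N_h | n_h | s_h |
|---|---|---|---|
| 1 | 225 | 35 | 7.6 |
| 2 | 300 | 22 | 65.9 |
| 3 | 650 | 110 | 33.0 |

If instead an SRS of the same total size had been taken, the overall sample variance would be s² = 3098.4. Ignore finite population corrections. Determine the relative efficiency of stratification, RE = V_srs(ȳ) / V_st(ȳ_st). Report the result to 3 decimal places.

RE ≈ 1.163

V̂(ȳ_st) = Σ W_h² s_h²/n_h, with W_h = N_h/N and N = 1175:
  stratum 1: (225/1175)²·7.6²/35 = 0.060513
  stratum 2: (300/1175)²·65.9²/22 = 12.8681
  stratum 3: (650/1175)²·33.0²/110 = 3.02961
V_st = 15.9582
V_srs = s²/n = 3098.4/167 = 18.5533
Relative efficiency = V_srs / V_st = 18.5533/15.9582 = 1.1626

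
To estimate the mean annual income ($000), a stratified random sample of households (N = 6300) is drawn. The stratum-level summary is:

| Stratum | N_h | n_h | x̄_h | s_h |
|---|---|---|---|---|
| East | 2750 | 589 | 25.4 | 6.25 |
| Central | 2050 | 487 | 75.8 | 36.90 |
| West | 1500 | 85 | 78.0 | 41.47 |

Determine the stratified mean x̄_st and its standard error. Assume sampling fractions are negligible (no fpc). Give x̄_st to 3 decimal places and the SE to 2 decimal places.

x̄_st ≈ 54.324, SE ≈ 1.21

x̄_st = Σ W_h x̄_h = (2750·25.4 + 2050·75.8 + 1500·78.0)/6300 = 54.32381
V̂(x̄_st) = Σ W_h² s_h²/n_h, with W_h = N_h/N and N = 6300:
  stratum East: (2750/6300)²·6.25²/589 = 0.0126366
  stratum Central: (2050/6300)²·36.90²/487 = 0.29604
  stratum West: (1500/6300)²·41.47²/85 = 1.14697
V̂(x̄_st) = 1.45564
SE(x̄_st) = √1.45564 = 1.2065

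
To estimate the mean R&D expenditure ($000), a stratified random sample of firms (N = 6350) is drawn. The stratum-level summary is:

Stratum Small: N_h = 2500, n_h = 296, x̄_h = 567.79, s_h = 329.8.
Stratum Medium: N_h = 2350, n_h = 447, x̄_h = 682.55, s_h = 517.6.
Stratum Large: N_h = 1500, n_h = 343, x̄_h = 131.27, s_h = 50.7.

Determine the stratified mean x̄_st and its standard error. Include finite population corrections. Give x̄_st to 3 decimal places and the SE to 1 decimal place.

x̄_st ≈ 507.145, SE ≈ 10.8

x̄_st = Σ W_h x̄_h = (2500·567.79 + 2350·682.55 + 1500·131.27)/6350 = 507.14528
V̂(x̄_st) = Σ W_h² (1 − n_h/N_h) s_h²/n_h, with W_h = N_h/N and N = 6350:
  stratum Small: (2500/6350)²·(1 − 296/2500)·329.8²/296 = 50.2127
  stratum Medium: (2350/6350)²·(1 − 447/2350)·517.6²/447 = 66.4722
  stratum Large: (1500/6350)²·(1 − 343/1500)·50.7²/343 = 0.322551
V̂(x̄_st) = 117.007
SE(x̄_st) = √117.007 = 10.817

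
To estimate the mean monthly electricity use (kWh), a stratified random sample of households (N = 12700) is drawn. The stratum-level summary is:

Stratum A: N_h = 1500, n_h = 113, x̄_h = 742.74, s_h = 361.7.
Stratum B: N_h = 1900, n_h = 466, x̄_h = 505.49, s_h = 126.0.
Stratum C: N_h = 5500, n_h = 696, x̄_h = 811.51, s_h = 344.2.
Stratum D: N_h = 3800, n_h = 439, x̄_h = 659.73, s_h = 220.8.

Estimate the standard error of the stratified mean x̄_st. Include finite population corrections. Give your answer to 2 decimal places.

SE(x̄_st) ≈ 7.22

V̂(x̄_st) = Σ W_h² (1 − n_h/N_h) s_h²/n_h, with W_h = N_h/N and N = 12700:
  stratum A: (1500/12700)²·(1 − 113/1500)·361.7²/113 = 14.9341
  stratum B: (1900/12700)²·(1 − 466/1900)·126.0²/466 = 0.575507
  stratum C: (5500/12700)²·(1 − 696/5500)·344.2²/696 = 27.885
  stratum D: (3800/12700)²·(1 − 439/3800)·220.8²/439 = 8.79383
V̂(x̄_st) = 52.1884
SE(x̄_st) = √52.1884 = 7.22416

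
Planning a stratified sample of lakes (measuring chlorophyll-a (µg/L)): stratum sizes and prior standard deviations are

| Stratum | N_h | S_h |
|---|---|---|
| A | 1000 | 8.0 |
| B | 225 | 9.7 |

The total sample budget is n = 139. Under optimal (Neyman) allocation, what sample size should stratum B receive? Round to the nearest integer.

30

Neyman allocation: n_h = n · N_h S_h / Σ N_i S_i, with n = 139.
  stratum A: N_h·S_h = 1000·8.0 = 8000.00
  stratum B: N_h·S_h = 225·9.7 = 2182.50
Σ N_h S_h = 10182.50
n for stratum B = 139·2182.50/10182.50 = 29.793 → 30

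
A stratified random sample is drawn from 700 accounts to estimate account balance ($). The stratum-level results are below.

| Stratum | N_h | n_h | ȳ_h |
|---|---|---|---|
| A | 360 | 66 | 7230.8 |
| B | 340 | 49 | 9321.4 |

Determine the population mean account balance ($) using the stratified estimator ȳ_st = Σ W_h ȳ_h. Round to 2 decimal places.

N = Σ N_h = 700. Stratum weights W_h = N_h/N.
ȳ_st = (360·7230.8 + 340·9321.4) / 700 = 8246.2343

ȳ_st ≈ 8246.23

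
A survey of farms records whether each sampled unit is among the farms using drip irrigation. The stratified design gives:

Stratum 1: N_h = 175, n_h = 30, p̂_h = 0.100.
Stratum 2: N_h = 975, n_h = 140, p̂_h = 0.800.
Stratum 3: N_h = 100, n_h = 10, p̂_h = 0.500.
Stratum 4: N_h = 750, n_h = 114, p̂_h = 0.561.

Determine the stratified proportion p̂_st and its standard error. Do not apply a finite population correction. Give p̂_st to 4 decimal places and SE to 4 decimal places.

p̂_st ≈ 0.6341, SE ≈ 0.0259

N = 2000; stratum weights W_h = N_h/N.
p̂_st = Σ W_h p̂_h = (175·0.100 + 975·0.800 + 100·0.500 + 750·0.561)/2000 = 0.63413
V̂(p̂_st) = Σ W_h² p̂_h(1−p̂_h)/(n_h−1):
  stratum 1: (175/2000)²·0.100·0.900/29 = 2.37608e-05
  stratum 2: (975/2000)²·0.800·0.200/139 = 0.000273561
  stratum 3: (100/2000)²·0.500·0.500/9 = 6.94444e-05
  stratum 4: (750/2000)²·0.561·0.439/113 = 0.000306487
V̂(p̂_st) = 0.000673253; SE = √V̂ = 0.0259471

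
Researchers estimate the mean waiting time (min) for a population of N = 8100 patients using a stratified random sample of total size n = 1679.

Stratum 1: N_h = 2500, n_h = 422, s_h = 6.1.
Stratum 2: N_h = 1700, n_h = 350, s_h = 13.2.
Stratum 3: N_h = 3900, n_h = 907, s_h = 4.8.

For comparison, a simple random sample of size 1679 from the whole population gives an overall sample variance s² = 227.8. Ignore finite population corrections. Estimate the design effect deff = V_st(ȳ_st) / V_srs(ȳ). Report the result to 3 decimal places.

deff ≈ 0.267

V̂(ȳ_st) = Σ W_h² s_h²/n_h, with W_h = N_h/N and N = 8100:
  stratum 1: (2500/8100)²·6.1²/422 = 0.00839957
  stratum 2: (1700/8100)²·13.2²/350 = 0.0219284
  stratum 3: (3900/8100)²·4.8²/907 = 0.0058889
V_st = 0.0362169
V_srs = s²/n = 227.8/1679 = 0.135676
deff = V_st / V_srs = 0.0362169/0.135676 = 0.2669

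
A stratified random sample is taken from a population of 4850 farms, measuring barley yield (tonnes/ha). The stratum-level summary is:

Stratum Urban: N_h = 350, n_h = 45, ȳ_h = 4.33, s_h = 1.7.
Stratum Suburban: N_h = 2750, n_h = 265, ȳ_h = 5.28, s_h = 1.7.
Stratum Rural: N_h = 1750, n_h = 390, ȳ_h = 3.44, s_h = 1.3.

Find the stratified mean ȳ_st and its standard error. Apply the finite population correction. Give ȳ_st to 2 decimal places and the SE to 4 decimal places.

ȳ_st = Σ W_h ȳ_h = (350·4.33 + 2750·5.28 + 1750·3.44)/4850 = 4.54753
V̂(ȳ_st) = Σ W_h² (1 − n_h/N_h) s_h²/n_h, with W_h = N_h/N and N = 4850:
  stratum Urban: (350/4850)²·(1 − 45/350)·1.7²/45 = 0.000291454
  stratum Suburban: (2750/4850)²·(1 − 265/2750)·1.7²/265 = 0.00316831
  stratum Rural: (1750/4850)²·(1 − 390/1750)·1.3²/390 = 0.000438445
V̂(ȳ_st) = 0.00389821
SE(ȳ_st) = √0.00389821 = 0.0624356

ȳ_st ≈ 4.55, SE ≈ 0.0624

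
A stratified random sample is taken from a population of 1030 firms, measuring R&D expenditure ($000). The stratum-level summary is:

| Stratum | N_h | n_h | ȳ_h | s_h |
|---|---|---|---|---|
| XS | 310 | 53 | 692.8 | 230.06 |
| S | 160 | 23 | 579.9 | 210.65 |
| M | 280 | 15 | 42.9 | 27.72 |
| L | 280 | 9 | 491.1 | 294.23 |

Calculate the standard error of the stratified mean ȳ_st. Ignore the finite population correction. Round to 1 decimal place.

SE(ȳ_st) ≈ 29.2

V̂(ȳ_st) = Σ W_h² s_h²/n_h, with W_h = N_h/N and N = 1030:
  stratum XS: (310/1030)²·230.06²/53 = 90.4597
  stratum S: (160/1030)²·210.65²/23 = 46.5544
  stratum M: (280/1030)²·27.72²/15 = 3.78562
  stratum L: (280/1030)²·294.23²/9 = 710.842
V̂(ȳ_st) = 851.642
SE(ȳ_st) = √851.642 = 29.1829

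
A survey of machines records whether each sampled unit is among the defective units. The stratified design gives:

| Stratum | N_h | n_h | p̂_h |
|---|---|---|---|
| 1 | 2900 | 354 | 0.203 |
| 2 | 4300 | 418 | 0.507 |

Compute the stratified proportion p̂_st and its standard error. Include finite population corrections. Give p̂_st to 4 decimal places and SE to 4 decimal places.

p̂_st ≈ 0.3846, SE ≈ 0.0161

N = 7200; stratum weights W_h = N_h/N.
p̂_st = Σ W_h p̂_h = (2900·0.203 + 4300·0.507)/7200 = 0.38456
V̂(p̂_st) = Σ W_h² (1 − n_h/N_h) p̂_h(1−p̂_h)/(n_h−1):
  stratum 1: (2900/7200)²·(1 − 354/2900)·0.203·0.797/353 = 6.52786e-05
  stratum 2: (4300/7200)²·(1 − 418/4300)·0.507·0.493/417 = 0.000193009
V̂(p̂_st) = 0.000258288; SE = √V̂ = 0.0160713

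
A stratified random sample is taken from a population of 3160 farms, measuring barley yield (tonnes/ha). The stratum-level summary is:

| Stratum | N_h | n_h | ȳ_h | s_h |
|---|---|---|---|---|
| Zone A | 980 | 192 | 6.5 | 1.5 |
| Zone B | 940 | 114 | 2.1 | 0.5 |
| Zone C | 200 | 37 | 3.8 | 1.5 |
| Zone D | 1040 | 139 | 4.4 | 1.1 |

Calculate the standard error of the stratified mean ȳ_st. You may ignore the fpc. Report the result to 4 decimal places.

V̂(ȳ_st) = Σ W_h² s_h²/n_h, with W_h = N_h/N and N = 3160:
  stratum Zone A: (980/3160)²·1.5²/192 = 0.00112709
  stratum Zone B: (940/3160)²·0.5²/114 = 0.000194051
  stratum Zone C: (200/3160)²·1.5²/37 = 0.000243594
  stratum Zone D: (1040/3160)²·1.1²/139 = 0.000942894
V̂(ȳ_st) = 0.00250763
SE(ȳ_st) = √0.00250763 = 0.0500763

SE(ȳ_st) ≈ 0.0501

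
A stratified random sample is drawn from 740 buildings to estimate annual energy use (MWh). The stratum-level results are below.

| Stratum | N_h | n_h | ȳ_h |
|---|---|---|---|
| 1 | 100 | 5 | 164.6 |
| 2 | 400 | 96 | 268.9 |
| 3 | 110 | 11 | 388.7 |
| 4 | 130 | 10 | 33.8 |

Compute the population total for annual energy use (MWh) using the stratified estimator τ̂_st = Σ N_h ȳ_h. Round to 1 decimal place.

τ̂_st ≈ 171171.0

τ̂_st = Σ N_h ȳ_h = 100·164.6 + 400·268.9 + 110·388.7 + 130·33.8 = 171171.0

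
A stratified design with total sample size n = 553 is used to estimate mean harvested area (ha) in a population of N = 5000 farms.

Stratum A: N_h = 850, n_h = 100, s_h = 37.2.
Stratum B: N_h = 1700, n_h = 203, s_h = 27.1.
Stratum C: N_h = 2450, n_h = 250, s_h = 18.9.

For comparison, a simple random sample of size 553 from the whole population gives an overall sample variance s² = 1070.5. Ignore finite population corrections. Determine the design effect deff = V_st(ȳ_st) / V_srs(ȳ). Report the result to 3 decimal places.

deff ≈ 0.600

V̂(ȳ_st) = Σ W_h² s_h²/n_h, with W_h = N_h/N and N = 5000:
  stratum A: (850/5000)²·37.2²/100 = 0.39993
  stratum B: (1700/5000)²·27.1²/203 = 0.418216
  stratum C: (2450/5000)²·18.9²/250 = 0.343064
V_st = 1.16121
V_srs = s²/n = 1070.5/553 = 1.9358
deff = V_st / V_srs = 1.16121/1.9358 = 0.5999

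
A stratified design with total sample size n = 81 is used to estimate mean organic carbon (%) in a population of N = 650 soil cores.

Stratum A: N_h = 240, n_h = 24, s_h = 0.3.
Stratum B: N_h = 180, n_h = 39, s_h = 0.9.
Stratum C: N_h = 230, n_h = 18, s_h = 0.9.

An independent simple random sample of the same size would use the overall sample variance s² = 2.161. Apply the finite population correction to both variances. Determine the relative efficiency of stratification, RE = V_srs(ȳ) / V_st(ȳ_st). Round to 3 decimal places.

RE ≈ 3.384

V̂(ȳ_st) = Σ W_h² (1 − n_h/N_h) s_h²/n_h, with W_h = N_h/N and N = 650:
  stratum A: (240/650)²·(1 − 24/240)·0.3²/24 = 0.000460118
  stratum B: (180/650)²·(1 − 39/180)·0.9²/39 = 0.00124763
  stratum C: (230/650)²·(1 − 18/230)·0.9²/18 = 0.00519337
V_st = 0.00690112
V_srs = (1 − 81/650)·2.161/81 = 0.0233544
Relative efficiency = V_srs / V_st = 0.0233544/0.00690112 = 3.3841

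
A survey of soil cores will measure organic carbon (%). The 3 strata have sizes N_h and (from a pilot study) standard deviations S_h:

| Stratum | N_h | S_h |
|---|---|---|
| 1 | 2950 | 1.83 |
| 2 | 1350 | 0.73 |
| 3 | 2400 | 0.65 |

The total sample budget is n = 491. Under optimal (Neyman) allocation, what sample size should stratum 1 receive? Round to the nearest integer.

Neyman allocation: n_h = n · N_h S_h / Σ N_i S_i, with n = 491.
  stratum 1: N_h·S_h = 2950·1.83 = 5398.50
  stratum 2: N_h·S_h = 1350·0.73 = 985.50
  stratum 3: N_h·S_h = 2400·0.65 = 1560.00
Σ N_h S_h = 7944.00
n for stratum 1 = 491·5398.50/7944.00 = 333.669 → 334

334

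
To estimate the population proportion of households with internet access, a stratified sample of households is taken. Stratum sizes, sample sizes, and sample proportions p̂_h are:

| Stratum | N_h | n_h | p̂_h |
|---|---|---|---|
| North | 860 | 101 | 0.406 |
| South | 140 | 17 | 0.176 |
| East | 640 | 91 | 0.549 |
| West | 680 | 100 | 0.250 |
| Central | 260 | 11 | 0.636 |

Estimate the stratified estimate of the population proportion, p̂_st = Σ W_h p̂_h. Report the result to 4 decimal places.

N = 2580; stratum weights W_h = N_h/N.
p̂_st = Σ W_h p̂_h = (860·0.406 + 140·0.176 + 640·0.549 + 680·0.250 + 260·0.636)/2580 = 0.41105

p̂_st ≈ 0.4111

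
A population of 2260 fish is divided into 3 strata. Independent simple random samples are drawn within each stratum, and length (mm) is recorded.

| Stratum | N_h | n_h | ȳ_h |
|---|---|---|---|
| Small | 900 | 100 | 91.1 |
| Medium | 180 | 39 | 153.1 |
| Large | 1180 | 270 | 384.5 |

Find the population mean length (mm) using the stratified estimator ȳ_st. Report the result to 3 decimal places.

ȳ_st ≈ 249.229

N = Σ N_h = 2260. Stratum weights W_h = N_h/N.
ȳ_st = (900·91.1 + 180·153.1 + 1180·384.5) / 2260 = 249.22920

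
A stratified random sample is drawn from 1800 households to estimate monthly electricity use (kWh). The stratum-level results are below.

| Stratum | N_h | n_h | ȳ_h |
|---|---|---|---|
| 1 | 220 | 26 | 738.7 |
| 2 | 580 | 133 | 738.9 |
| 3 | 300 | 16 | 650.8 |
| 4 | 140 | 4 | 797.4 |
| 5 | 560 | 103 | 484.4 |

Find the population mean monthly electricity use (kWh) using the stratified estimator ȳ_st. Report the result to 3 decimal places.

ȳ_st ≈ 649.564

N = Σ N_h = 1800. Stratum weights W_h = N_h/N.
ȳ_st = (220·738.7 + 580·738.9 + 300·650.8 + 140·797.4 + 560·484.4) / 1800 = 649.56444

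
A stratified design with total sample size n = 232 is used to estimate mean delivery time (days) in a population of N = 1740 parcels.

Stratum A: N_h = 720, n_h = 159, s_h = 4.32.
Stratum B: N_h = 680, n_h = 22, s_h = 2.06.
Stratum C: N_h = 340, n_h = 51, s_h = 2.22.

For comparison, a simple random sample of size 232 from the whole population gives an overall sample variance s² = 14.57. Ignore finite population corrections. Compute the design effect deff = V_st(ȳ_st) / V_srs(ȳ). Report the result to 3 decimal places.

V̂(ȳ_st) = Σ W_h² s_h²/n_h, with W_h = N_h/N and N = 1740:
  stratum A: (720/1740)²·4.32²/159 = 0.0200973
  stratum B: (680/1740)²·2.06²/22 = 0.0294599
  stratum C: (340/1740)²·2.22²/51 = 0.00368973
V_st = 0.0532469
V_srs = s²/n = 14.57/232 = 0.0628017
deff = V_st / V_srs = 0.0532469/0.0628017 = 0.8479

deff ≈ 0.848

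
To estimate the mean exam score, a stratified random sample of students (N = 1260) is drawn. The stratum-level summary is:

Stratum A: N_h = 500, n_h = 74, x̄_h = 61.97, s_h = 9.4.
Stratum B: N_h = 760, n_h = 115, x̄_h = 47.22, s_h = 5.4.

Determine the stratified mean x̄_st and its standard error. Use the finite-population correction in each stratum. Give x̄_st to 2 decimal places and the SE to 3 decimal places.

x̄_st = Σ W_h x̄_h = (500·61.97 + 760·47.22)/1260 = 53.07317
V̂(x̄_st) = Σ W_h² (1 − n_h/N_h) s_h²/n_h, with W_h = N_h/N and N = 1260:
  stratum A: (500/1260)²·(1 − 74/500)·9.4²/74 = 0.1602
  stratum B: (760/1260)²·(1 − 115/760)·5.4²/115 = 0.0782928
V̂(x̄_st) = 0.238493
SE(x̄_st) = √0.238493 = 0.488357

x̄_st ≈ 53.07, SE ≈ 0.488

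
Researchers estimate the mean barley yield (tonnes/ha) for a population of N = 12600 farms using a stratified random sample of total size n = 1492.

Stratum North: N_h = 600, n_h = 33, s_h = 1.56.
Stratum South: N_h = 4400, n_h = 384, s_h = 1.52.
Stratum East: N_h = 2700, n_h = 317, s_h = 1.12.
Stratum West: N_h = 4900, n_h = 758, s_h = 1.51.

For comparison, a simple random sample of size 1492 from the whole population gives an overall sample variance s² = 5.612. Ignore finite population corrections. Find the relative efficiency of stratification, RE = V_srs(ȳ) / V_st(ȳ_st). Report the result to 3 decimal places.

RE ≈ 2.446

V̂(ȳ_st) = Σ W_h² s_h²/n_h, with W_h = N_h/N and N = 12600:
  stratum North: (600/12600)²·1.56²/33 = 0.000167223
  stratum South: (4400/12600)²·1.52²/384 = 0.000733703
  stratum East: (2700/12600)²·1.12²/317 = 0.000181703
  stratum West: (4900/12600)²·1.51²/758 = 0.000454921
V_st = 0.00153755
V_srs = s²/n = 5.612/1492 = 0.00376139
Relative efficiency = V_srs / V_st = 0.00376139/0.00153755 = 2.4464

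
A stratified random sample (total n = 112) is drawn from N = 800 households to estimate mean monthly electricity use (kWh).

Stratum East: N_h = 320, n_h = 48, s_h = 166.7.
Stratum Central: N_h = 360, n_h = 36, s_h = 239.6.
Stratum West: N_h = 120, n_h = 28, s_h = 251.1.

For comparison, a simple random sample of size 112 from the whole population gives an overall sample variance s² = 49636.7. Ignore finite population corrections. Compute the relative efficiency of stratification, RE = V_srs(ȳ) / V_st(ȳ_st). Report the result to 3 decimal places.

RE ≈ 0.951

V̂(ȳ_st) = Σ W_h² s_h²/n_h, with W_h = N_h/N and N = 800:
  stratum East: (320/800)²·166.7²/48 = 92.6296
  stratum Central: (360/800)²·239.6²/36 = 322.921
  stratum West: (120/800)²·251.1²/28 = 50.6662
V_st = 466.217
V_srs = s²/n = 49636.7/112 = 443.185
Relative efficiency = V_srs / V_st = 443.185/466.217 = 0.9506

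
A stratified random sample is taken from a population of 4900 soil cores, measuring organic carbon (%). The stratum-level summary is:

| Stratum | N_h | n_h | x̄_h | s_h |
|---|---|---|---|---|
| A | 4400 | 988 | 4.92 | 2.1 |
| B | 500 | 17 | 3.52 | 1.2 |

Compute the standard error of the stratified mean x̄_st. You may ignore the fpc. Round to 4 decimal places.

V̂(x̄_st) = Σ W_h² s_h²/n_h, with W_h = N_h/N and N = 4900:
  stratum A: (4400/4900)²·2.1²/988 = 0.00359911
  stratum B: (500/4900)²·1.2²/17 = 0.000881985
V̂(x̄_st) = 0.00448109
SE(x̄_st) = √0.00448109 = 0.066941

SE(x̄_st) ≈ 0.0669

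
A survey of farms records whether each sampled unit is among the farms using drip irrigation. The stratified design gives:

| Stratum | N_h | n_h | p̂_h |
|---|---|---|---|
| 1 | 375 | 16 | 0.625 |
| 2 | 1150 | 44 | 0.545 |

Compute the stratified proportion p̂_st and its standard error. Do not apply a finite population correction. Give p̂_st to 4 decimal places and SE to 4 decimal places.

N = 1525; stratum weights W_h = N_h/N.
p̂_st = Σ W_h p̂_h = (375·0.625 + 1150·0.545)/1525 = 0.56467
V̂(p̂_st) = Σ W_h² p̂_h(1−p̂_h)/(n_h−1):
  stratum 1: (375/1525)²·0.625·0.375/15 = 0.000944807
  stratum 2: (1150/1525)²·0.545·0.455/43 = 0.00327941
V̂(p̂_st) = 0.00422421; SE = √V̂ = 0.064994

p̂_st ≈ 0.5647, SE ≈ 0.0650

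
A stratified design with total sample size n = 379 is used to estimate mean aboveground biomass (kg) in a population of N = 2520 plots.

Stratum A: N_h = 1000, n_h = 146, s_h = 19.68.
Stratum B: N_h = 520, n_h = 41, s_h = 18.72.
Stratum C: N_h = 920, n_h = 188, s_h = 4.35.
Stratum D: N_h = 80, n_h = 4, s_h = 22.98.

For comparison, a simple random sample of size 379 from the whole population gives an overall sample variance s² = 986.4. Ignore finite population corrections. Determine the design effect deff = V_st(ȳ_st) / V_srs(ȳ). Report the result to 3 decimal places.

V̂(ȳ_st) = Σ W_h² s_h²/n_h, with W_h = N_h/N and N = 2520:
  stratum A: (1000/2520)²·19.68²/146 = 0.417731
  stratum B: (520/2520)²·18.72²/41 = 0.363943
  stratum C: (920/2520)²·4.35²/188 = 0.0134151
  stratum D: (80/2520)²·22.98²/4 = 0.133051
V_st = 0.92814
V_srs = s²/n = 986.4/379 = 2.60264
deff = V_st / V_srs = 0.92814/2.60264 = 0.3566

deff ≈ 0.357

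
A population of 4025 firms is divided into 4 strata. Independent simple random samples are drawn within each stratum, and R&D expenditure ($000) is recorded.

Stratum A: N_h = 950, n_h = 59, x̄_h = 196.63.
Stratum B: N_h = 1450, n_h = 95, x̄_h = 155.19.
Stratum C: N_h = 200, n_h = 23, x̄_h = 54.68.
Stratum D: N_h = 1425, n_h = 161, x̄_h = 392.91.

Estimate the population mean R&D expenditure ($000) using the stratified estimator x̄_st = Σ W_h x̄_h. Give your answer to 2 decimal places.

N = Σ N_h = 4025. Stratum weights W_h = N_h/N.
x̄_st = (950·196.63 + 1450·155.19 + 200·54.68 + 1425·392.91) / 4025 = 244.1383

x̄_st ≈ 244.14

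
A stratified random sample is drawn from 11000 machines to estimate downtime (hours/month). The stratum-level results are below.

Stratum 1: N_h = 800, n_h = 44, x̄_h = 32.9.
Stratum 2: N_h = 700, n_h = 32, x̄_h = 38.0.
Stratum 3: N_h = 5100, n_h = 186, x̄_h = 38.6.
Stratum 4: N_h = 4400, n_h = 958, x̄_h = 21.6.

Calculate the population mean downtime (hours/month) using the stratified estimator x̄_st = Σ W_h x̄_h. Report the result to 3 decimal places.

x̄_st ≈ 31.347

N = Σ N_h = 11000. Stratum weights W_h = N_h/N.
x̄_st = (800·32.9 + 700·38.0 + 5100·38.6 + 4400·21.6) / 11000 = 31.34727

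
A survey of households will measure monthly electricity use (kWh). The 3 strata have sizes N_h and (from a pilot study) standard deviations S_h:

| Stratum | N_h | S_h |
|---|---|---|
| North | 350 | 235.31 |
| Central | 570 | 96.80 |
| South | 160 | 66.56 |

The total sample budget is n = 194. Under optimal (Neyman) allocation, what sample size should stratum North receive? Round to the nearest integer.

Neyman allocation: n_h = n · N_h S_h / Σ N_i S_i, with n = 194.
  stratum North: N_h·S_h = 350·235.31 = 82358.50
  stratum Central: N_h·S_h = 570·96.80 = 55176.00
  stratum South: N_h·S_h = 160·66.56 = 10649.60
Σ N_h S_h = 148184.10
n for stratum North = 194·82358.50/148184.10 = 107.822 → 108

108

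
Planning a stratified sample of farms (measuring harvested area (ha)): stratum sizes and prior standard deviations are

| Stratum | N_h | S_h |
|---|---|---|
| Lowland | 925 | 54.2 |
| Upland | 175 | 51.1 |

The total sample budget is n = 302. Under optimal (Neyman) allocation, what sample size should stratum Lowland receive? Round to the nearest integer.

Neyman allocation: n_h = n · N_h S_h / Σ N_i S_i, with n = 302.
  stratum Lowland: N_h·S_h = 925·54.2 = 50135.00
  stratum Upland: N_h·S_h = 175·51.1 = 8942.50
Σ N_h S_h = 59077.50
n for stratum Lowland = 302·50135.00/59077.50 = 256.287 → 256

256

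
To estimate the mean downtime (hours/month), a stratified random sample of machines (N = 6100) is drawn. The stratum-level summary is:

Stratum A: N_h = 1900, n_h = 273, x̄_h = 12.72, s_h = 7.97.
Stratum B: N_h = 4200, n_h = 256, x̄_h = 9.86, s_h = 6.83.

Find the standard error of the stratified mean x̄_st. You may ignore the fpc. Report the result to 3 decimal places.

V̂(x̄_st) = Σ W_h² s_h²/n_h, with W_h = N_h/N and N = 6100:
  stratum A: (1900/6100)²·7.97²/273 = 0.0225736
  stratum B: (4200/6100)²·6.83²/256 = 0.0863854
V̂(x̄_st) = 0.108959
SE(x̄_st) = √0.108959 = 0.330089

SE(x̄_st) ≈ 0.330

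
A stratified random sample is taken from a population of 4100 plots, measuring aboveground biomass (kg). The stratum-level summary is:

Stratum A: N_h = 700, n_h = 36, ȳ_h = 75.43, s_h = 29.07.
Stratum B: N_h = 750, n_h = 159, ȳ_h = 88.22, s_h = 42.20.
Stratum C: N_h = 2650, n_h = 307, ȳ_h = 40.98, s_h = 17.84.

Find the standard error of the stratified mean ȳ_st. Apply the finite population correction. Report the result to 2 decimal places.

V̂(ȳ_st) = Σ W_h² (1 − n_h/N_h) s_h²/n_h, with W_h = N_h/N and N = 4100:
  stratum A: (700/4100)²·(1 − 36/700)·29.07²/36 = 0.649062
  stratum B: (750/4100)²·(1 − 159/750)·42.20²/159 = 0.295331
  stratum C: (2650/4100)²·(1 − 307/2650)·17.84²/307 = 0.382914
V̂(ȳ_st) = 1.32731
SE(ȳ_st) = √1.32731 = 1.15209

SE(ȳ_st) ≈ 1.15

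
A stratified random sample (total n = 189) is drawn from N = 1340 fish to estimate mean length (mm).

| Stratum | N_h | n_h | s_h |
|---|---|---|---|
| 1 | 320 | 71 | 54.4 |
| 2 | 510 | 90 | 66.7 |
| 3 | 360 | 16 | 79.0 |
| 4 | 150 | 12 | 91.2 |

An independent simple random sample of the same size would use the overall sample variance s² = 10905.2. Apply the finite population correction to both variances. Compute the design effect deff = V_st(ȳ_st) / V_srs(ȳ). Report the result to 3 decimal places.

V̂(ȳ_st) = Σ W_h² (1 − n_h/N_h) s_h²/n_h, with W_h = N_h/N and N = 1340:
  stratum 1: (320/1340)²·(1 − 71/320)·54.4²/71 = 1.84961
  stratum 2: (510/1340)²·(1 − 90/510)·66.7²/90 = 5.89684
  stratum 3: (360/1340)²·(1 − 16/360)·79.0²/16 = 26.9021
  stratum 4: (150/1340)²·(1 − 12/150)·91.2²/12 = 7.99041
V_st = 42.6389
V_srs = (1 − 189/1340)·10905.2/189 = 49.5613
deff = V_st / V_srs = 42.6389/49.5613 = 0.8603

deff ≈ 0.860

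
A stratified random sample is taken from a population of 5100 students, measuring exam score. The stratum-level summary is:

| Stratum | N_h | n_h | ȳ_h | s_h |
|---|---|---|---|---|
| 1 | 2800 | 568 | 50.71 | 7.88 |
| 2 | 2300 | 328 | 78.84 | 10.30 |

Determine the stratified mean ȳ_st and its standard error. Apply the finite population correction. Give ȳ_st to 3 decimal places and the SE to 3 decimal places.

ȳ_st = Σ W_h ȳ_h = (2800·50.71 + 2300·78.84)/5100 = 63.39608
V̂(ȳ_st) = Σ W_h² (1 − n_h/N_h) s_h²/n_h, with W_h = N_h/N and N = 5100:
  stratum 1: (2800/5100)²·(1 − 568/2800)·7.88²/568 = 0.0262673
  stratum 2: (2300/5100)²·(1 − 328/2300)·10.30²/328 = 0.0564021
V̂(ȳ_st) = 0.0826694
SE(ȳ_st) = √0.0826694 = 0.287523

ȳ_st ≈ 63.396, SE ≈ 0.288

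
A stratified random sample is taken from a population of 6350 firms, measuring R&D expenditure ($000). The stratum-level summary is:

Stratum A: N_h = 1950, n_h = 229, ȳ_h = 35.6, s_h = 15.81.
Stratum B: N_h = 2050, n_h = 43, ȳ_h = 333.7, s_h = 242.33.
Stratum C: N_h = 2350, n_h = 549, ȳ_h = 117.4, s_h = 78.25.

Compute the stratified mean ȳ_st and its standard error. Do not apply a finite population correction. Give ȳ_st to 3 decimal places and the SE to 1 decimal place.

ȳ_st ≈ 162.109, SE ≈ 12.0

ȳ_st = Σ W_h ȳ_h = (1950·35.6 + 2050·333.7 + 2350·117.4)/6350 = 162.10945
V̂(ȳ_st) = Σ W_h² s_h²/n_h, with W_h = N_h/N and N = 6350:
  stratum A: (1950/6350)²·15.81²/229 = 0.102932
  stratum B: (2050/6350)²·242.33²/43 = 142.333
  stratum C: (2350/6350)²·78.25²/549 = 1.52751
V̂(ȳ_st) = 143.964
SE(ȳ_st) = √143.964 = 11.9985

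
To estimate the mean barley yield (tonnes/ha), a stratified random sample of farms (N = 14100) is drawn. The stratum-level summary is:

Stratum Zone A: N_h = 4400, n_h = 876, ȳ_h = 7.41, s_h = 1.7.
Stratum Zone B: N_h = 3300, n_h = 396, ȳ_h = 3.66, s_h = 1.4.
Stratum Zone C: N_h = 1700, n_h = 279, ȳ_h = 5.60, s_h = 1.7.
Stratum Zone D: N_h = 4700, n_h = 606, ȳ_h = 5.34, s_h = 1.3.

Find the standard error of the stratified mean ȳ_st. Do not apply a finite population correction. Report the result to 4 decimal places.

SE(ȳ_st) ≈ 0.0324

V̂(ȳ_st) = Σ W_h² s_h²/n_h, with W_h = N_h/N and N = 14100:
  stratum Zone A: (4400/14100)²·1.7²/876 = 0.000321263
  stratum Zone B: (3300/14100)²·1.4²/396 = 0.000271113
  stratum Zone C: (1700/14100)²·1.7²/279 = 0.000150575
  stratum Zone D: (4700/14100)²·1.3²/606 = 0.000309864
V̂(ȳ_st) = 0.00105282
SE(ȳ_st) = √0.00105282 = 0.0324471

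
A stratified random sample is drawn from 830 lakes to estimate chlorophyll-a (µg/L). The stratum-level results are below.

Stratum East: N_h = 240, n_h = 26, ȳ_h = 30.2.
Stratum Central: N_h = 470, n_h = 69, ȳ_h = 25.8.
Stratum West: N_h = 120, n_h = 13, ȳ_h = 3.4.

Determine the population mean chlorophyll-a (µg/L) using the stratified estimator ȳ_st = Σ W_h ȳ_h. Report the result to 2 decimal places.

N = Σ N_h = 830. Stratum weights W_h = N_h/N.
ȳ_st = (240·30.2 + 470·25.8 + 120·3.4) / 830 = 23.8337

ȳ_st ≈ 23.83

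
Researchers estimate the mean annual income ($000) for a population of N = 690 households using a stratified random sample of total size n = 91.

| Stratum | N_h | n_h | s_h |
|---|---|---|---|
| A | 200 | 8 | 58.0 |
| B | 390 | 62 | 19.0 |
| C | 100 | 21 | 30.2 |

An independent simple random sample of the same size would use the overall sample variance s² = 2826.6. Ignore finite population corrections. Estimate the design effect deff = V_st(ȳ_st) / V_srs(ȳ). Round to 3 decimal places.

deff ≈ 1.227

V̂(ȳ_st) = Σ W_h² s_h²/n_h, with W_h = N_h/N and N = 690:
  stratum A: (200/690)²·58.0²/8 = 35.3287
  stratum B: (390/690)²·19.0²/62 = 1.86014
  stratum C: (100/690)²·30.2²/21 = 0.912213
V_st = 38.1011
V_srs = s²/n = 2826.6/91 = 31.0615
deff = V_st / V_srs = 38.1011/31.0615 = 1.2266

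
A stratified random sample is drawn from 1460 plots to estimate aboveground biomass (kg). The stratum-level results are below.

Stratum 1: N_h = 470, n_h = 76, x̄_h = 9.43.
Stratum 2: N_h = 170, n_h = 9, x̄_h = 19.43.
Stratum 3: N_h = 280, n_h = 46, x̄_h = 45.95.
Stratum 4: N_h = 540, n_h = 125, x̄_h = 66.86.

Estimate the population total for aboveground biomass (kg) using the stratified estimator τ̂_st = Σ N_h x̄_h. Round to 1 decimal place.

τ̂_st = Σ N_h x̄_h = 470·9.43 + 170·19.43 + 280·45.95 + 540·66.86 = 56705.6

τ̂_st ≈ 56705.6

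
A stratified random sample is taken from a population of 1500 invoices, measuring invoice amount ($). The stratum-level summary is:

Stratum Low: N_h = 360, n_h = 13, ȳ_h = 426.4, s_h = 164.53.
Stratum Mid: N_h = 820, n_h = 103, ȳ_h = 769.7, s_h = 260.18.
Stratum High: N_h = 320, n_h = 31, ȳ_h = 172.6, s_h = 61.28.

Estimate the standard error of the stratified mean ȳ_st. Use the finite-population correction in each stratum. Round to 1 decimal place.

V̂(ȳ_st) = Σ W_h² (1 − n_h/N_h) s_h²/n_h, with W_h = N_h/N and N = 1500:
  stratum Low: (360/1500)²·(1 − 13/360)·164.53²/13 = 115.61
  stratum Mid: (820/1500)²·(1 − 103/820)·260.18²/103 = 171.736
  stratum High: (320/1500)²·(1 − 31/320)·61.28²/31 = 4.97899
V̂(ȳ_st) = 292.325
SE(ȳ_st) = √292.325 = 17.0975

SE(ȳ_st) ≈ 17.1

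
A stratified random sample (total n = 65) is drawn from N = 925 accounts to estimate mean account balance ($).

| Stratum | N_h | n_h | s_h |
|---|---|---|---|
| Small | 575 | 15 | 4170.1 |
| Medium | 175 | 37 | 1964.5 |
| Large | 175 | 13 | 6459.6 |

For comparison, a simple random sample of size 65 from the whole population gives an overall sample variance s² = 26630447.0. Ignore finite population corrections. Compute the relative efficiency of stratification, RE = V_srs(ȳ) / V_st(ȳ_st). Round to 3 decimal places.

V̂(ȳ_st) = Σ W_h² s_h²/n_h, with W_h = N_h/N and N = 925:
  stratum Small: (575/925)²·4170.1²/15 = 447975
  stratum Medium: (175/925)²·1964.5²/37 = 3733.32
  stratum Large: (175/925)²·6459.6²/13 = 114884
V_st = 566593
V_srs = s²/n = 26630447.0/65 = 409699
Relative efficiency = V_srs / V_st = 409699/566593 = 0.7231

RE ≈ 0.723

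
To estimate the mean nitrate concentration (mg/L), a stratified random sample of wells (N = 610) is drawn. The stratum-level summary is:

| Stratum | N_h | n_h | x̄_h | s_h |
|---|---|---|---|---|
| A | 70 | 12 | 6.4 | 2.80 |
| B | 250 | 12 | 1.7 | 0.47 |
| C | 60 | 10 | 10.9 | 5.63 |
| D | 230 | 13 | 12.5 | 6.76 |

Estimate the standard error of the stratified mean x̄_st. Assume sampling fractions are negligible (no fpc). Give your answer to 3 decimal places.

V̂(x̄_st) = Σ W_h² s_h²/n_h, with W_h = N_h/N and N = 610:
  stratum A: (70/610)²·2.80²/12 = 0.00860342
  stratum B: (250/610)²·0.47²/12 = 0.00309197
  stratum C: (60/610)²·5.63²/10 = 0.0306662
  stratum D: (230/610)²·6.76²/13 = 0.499742
V̂(x̄_st) = 0.542104
SE(x̄_st) = √0.542104 = 0.736277

SE(x̄_st) ≈ 0.736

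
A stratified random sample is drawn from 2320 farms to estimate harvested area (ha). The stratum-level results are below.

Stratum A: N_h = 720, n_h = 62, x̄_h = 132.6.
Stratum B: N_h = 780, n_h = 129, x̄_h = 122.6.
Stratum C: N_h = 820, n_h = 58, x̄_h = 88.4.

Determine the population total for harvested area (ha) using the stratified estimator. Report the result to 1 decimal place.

τ̂_st = Σ N_h x̄_h = 720·132.6 + 780·122.6 + 820·88.4 = 263588.0

τ̂_st ≈ 263588.0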